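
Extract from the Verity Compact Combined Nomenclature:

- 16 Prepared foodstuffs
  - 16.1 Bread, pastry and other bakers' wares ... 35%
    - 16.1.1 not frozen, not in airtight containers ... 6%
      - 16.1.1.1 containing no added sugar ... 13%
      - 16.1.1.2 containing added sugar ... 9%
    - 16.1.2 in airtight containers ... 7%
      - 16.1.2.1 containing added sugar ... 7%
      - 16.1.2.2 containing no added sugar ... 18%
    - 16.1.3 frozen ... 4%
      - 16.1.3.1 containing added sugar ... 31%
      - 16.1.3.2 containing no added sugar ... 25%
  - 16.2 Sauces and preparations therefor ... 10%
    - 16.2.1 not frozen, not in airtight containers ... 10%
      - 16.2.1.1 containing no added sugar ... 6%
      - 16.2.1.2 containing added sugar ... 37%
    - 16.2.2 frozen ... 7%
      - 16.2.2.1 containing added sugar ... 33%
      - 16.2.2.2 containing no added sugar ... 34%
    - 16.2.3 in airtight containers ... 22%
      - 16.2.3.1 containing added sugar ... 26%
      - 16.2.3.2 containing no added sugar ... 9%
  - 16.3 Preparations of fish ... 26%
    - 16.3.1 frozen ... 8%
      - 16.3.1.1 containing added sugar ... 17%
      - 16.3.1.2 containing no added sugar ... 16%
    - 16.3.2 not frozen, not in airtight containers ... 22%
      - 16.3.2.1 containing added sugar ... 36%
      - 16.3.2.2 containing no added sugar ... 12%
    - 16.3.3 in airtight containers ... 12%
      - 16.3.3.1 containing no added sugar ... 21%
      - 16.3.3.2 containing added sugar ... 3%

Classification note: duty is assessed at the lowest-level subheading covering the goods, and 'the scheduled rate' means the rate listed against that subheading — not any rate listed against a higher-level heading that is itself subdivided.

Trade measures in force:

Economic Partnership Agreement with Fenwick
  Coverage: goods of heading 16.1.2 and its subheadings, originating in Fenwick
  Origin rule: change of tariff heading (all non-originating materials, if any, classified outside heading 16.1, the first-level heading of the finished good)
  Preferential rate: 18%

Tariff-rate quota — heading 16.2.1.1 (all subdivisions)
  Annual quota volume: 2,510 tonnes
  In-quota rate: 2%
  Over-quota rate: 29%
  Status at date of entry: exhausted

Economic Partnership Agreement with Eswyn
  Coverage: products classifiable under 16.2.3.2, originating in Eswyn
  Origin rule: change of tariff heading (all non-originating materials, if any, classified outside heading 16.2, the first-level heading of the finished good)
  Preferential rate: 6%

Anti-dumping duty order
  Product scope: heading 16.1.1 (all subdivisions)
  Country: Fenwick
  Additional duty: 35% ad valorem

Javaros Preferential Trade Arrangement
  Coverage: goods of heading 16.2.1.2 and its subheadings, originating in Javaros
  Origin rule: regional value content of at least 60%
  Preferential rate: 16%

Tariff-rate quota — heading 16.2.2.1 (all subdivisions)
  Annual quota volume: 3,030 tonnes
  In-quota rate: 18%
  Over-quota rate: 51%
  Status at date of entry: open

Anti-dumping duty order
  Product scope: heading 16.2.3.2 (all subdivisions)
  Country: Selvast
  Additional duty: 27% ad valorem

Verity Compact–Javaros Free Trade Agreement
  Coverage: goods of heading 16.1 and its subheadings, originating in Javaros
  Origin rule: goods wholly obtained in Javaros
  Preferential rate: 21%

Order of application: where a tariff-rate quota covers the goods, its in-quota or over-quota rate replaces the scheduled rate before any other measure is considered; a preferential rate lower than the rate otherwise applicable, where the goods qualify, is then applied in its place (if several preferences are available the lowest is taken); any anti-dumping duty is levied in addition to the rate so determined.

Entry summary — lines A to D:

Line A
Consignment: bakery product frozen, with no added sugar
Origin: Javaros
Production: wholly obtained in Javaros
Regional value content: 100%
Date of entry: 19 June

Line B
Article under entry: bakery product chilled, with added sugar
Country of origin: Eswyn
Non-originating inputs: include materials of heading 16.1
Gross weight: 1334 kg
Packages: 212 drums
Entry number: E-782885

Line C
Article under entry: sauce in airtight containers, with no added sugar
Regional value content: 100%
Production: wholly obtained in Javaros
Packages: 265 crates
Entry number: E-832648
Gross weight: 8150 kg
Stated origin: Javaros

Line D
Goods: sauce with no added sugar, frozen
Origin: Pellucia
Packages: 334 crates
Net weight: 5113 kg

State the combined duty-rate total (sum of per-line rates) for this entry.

Line A: bakery product → 16.1; frozen → 16.1.3; with no added sugar → 16.1.3.2. Scheduled 25%. Javaros agreement on 16.2.1.2: 16.1.3.2 not covered; Javaros agreement on 16.1: wholly obtained → 21% available; preferential 21%. → 21%.
Line B: bakery product → 16.1; chilled → 16.1.1; with added sugar → 16.1.1.2. Scheduled 9%. Eswyn agreement on 16.2.3.2: 16.1.1.2 not covered. → 9%.
Line C: sauce → 16.2; in airtight containers → 16.2.3; with no added sugar → 16.2.3.2. Scheduled 9%. Javaros agreement on 16.2.1.2: 16.2.3.2 not covered; Javaros agreement on 16.1: 16.2.3.2 not covered. → 9%.
Line D: sauce → 16.2; frozen → 16.2.2; with no added sugar → 16.2.2.2. Scheduled 34%. No special measure applies. → 34%.
Sum: 21% + 9% + 9% + 34% = 73%.

73%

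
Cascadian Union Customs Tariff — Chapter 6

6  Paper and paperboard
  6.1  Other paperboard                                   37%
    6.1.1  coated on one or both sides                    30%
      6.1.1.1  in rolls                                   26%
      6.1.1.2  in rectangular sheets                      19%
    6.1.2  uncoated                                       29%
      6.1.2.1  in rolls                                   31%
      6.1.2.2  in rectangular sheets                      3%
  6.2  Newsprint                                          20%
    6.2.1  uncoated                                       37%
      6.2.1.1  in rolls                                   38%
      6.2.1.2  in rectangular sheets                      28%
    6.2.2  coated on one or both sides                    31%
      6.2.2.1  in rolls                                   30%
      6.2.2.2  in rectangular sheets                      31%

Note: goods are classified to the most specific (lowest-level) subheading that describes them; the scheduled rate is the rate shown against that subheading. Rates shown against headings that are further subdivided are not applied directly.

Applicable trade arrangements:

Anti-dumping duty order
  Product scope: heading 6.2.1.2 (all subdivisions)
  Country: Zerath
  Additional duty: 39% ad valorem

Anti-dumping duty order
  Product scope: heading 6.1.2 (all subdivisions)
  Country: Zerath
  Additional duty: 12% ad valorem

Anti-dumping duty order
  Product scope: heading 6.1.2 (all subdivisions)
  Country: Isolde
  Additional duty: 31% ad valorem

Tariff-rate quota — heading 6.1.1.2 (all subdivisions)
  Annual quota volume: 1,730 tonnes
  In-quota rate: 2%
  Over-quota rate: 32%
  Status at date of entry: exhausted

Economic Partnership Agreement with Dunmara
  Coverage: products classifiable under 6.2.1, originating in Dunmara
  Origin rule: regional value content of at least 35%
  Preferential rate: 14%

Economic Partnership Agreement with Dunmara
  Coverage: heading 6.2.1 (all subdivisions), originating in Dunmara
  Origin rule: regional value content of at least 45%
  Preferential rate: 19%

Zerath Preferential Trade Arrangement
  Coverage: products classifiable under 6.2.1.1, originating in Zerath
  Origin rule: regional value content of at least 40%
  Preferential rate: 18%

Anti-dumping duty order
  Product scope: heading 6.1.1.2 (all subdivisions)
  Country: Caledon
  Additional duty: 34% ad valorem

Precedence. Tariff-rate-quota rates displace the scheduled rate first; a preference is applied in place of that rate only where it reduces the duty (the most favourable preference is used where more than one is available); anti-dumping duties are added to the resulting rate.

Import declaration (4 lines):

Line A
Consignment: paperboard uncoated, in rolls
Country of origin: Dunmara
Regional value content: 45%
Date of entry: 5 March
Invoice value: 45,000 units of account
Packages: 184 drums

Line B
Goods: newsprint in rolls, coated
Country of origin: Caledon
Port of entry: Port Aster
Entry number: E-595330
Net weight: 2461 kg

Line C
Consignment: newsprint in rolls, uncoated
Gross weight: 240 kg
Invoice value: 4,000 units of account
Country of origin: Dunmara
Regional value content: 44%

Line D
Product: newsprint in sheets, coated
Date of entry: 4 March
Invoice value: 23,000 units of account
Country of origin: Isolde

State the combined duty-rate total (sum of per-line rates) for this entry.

Line A: paperboard → 6.1; uncoated → 6.1.2; in rolls → 6.1.2.1. Scheduled 31%. Dunmara agreement on 6.2.1: 6.1.2.1 not covered; Dunmara agreement on 6.2.1: 6.1.2.1 not covered. → 31%.
Line B: newsprint → 6.2; coated → 6.2.2; in rolls → 6.2.2.1. Scheduled 30%. No special measure applies. → 30%.
Line C: newsprint → 6.2; uncoated → 6.2.1; in rolls → 6.2.1.1. Scheduled 38%. Dunmara agreement on 6.2.1: RVC ≥ 35% → 14% available; Dunmara agreement on 6.2.1: RVC < 45%; preferential 14%. → 14%.
Line D: newsprint → 6.2; coated → 6.2.2; in sheets → 6.2.2.2. Scheduled 31%. No special measure applies. → 31%.
Sum: 31% + 30% + 14% + 31% = 106%.

106%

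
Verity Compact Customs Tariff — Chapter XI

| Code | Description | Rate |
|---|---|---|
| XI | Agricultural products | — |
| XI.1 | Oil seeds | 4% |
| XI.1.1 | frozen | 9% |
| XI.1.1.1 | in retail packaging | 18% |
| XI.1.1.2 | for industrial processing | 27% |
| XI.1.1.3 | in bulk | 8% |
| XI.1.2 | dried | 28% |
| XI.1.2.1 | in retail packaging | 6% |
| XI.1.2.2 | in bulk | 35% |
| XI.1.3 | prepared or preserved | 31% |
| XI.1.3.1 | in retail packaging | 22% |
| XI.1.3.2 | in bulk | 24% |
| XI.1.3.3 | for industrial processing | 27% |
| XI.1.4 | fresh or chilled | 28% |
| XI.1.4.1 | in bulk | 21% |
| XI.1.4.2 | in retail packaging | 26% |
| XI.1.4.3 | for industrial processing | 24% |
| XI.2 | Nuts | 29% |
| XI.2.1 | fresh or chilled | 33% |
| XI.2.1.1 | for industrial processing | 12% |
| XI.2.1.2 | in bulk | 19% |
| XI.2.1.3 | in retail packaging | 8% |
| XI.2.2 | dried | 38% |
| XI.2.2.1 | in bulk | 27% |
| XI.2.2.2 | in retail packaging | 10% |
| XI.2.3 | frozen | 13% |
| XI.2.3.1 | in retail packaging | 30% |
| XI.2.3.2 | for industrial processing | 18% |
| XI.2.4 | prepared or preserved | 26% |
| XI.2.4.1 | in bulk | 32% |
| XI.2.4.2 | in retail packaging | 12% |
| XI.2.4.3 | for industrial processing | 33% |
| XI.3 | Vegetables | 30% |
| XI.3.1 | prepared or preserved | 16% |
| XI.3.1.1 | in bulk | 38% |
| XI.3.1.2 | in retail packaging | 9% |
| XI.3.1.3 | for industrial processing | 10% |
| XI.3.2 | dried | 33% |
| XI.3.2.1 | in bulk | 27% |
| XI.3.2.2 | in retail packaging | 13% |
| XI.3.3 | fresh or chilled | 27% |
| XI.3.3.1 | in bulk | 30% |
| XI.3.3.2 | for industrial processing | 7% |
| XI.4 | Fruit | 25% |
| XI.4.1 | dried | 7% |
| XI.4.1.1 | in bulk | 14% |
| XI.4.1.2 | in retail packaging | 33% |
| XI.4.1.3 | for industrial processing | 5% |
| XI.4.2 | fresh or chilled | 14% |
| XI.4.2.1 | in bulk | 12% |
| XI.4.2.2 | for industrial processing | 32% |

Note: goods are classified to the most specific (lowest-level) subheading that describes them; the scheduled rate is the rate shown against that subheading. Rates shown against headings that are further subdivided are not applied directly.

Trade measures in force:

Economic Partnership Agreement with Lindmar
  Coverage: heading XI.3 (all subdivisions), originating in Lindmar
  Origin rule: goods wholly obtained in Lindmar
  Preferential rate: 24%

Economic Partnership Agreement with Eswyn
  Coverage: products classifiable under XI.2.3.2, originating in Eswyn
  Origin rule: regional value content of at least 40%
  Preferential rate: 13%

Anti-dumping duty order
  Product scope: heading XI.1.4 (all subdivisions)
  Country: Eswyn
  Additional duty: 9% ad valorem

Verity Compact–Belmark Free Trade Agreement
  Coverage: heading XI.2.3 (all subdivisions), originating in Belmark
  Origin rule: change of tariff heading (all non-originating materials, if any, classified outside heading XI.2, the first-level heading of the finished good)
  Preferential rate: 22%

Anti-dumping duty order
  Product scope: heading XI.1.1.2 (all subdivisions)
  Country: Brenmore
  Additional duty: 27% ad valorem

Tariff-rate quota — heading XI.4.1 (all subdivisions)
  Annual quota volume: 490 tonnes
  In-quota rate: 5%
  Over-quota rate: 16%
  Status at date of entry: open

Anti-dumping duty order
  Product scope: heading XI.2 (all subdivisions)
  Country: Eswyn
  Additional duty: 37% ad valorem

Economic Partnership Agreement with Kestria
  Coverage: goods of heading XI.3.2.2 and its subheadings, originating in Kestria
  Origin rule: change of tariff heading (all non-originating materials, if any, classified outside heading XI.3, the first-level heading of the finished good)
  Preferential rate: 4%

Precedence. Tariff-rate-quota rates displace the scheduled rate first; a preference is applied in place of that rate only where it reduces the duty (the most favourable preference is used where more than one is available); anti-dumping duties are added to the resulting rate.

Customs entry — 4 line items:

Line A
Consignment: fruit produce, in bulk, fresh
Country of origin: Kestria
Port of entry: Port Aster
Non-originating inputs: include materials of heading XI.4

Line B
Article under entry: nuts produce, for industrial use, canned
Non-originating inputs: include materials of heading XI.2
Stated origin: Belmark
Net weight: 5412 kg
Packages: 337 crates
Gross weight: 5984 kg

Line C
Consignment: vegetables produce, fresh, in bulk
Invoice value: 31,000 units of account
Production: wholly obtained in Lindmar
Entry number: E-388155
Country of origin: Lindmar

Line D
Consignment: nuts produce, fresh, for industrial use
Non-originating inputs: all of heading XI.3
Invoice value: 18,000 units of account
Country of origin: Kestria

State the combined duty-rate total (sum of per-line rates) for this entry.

81%

Line A: fruit → XI.4; fresh → XI.4.2; in bulk → XI.4.2.1. Scheduled 12%. Kestria agreement on XI.3.2.2: XI.4.2.1 not covered. → 12%.
Line B: nuts → XI.2; canned → XI.2.4; for industrial use → XI.2.4.3. Scheduled 33%. Belmark agreement on XI.2.3: XI.2.4.3 not covered. → 33%.
Line C: vegetables → XI.3; fresh → XI.3.3; in bulk → XI.3.3.1. Scheduled 30%. Lindmar agreement on XI.3: wholly obtained → 24% available; preferential 24%. → 24%.
Line D: nuts → XI.2; fresh → XI.2.1; for industrial use → XI.2.1.1. Scheduled 12%. Kestria agreement on XI.3.2.2: XI.2.1.1 not covered. → 12%.
Sum: 12% + 33% + 24% + 12% = 81%.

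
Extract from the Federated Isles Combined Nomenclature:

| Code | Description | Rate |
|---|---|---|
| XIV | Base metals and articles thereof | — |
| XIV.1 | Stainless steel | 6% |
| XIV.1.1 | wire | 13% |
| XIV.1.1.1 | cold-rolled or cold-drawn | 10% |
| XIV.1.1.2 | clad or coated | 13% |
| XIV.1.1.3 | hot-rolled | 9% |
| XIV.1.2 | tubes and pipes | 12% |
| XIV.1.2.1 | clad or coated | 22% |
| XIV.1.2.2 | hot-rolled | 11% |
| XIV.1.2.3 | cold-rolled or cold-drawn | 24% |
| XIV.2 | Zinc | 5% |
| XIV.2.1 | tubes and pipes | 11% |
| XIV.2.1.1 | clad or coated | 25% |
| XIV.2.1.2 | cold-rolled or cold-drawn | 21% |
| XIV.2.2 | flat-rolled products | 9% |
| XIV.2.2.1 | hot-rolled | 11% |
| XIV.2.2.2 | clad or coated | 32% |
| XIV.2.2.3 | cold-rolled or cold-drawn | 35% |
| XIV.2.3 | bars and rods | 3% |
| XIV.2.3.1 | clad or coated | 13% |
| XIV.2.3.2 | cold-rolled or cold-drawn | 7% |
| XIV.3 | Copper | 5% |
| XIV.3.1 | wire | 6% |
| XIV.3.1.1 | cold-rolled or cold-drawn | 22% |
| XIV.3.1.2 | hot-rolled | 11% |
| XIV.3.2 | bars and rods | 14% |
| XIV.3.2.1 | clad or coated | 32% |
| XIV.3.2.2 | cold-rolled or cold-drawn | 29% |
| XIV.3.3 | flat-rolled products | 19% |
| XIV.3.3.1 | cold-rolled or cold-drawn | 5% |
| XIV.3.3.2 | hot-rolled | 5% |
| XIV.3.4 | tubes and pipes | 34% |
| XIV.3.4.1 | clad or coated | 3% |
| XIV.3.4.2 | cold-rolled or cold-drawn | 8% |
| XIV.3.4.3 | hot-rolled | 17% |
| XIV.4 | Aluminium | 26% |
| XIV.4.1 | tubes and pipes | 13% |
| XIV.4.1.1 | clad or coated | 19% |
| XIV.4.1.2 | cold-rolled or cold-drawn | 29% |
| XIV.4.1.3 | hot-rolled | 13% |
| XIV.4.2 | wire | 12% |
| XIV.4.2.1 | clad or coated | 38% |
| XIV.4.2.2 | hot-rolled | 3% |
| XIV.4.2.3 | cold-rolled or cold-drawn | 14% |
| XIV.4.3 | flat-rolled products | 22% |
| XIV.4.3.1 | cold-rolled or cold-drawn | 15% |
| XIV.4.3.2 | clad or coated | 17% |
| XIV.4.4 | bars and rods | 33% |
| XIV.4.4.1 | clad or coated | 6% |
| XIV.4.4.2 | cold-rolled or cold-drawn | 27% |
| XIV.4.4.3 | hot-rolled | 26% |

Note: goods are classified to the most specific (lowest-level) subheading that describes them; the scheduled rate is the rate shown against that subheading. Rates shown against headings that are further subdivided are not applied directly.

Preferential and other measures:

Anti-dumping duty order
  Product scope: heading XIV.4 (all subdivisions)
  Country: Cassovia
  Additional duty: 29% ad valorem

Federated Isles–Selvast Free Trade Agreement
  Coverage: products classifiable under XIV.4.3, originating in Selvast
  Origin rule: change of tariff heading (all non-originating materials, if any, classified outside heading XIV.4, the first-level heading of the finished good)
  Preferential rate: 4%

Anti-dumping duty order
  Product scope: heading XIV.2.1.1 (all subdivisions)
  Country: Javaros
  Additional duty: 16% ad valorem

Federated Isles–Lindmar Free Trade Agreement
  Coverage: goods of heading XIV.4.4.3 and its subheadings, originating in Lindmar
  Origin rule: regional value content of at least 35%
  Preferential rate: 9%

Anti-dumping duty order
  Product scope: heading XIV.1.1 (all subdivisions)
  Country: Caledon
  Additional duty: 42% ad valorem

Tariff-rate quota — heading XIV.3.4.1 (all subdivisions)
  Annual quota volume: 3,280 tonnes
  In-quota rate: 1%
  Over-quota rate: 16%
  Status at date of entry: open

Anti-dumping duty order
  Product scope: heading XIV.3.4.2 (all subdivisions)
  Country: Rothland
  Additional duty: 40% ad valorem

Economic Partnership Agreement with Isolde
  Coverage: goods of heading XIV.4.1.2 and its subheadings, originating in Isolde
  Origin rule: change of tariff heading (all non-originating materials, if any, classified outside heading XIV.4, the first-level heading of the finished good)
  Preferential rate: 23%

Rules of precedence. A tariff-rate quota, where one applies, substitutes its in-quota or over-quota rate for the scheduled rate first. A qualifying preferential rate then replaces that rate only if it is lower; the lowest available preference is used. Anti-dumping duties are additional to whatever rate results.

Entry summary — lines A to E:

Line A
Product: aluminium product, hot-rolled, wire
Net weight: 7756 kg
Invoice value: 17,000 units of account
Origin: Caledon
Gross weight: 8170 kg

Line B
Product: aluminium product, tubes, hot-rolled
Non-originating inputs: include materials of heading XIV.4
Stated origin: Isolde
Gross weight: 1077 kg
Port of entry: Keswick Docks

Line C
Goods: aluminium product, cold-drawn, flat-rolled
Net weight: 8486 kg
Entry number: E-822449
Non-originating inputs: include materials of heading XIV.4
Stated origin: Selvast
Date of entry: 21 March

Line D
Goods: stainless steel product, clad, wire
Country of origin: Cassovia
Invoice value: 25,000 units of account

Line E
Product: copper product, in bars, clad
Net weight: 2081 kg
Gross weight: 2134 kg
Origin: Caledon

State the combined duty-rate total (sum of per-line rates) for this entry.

Line A: aluminium → XIV.4; wire → XIV.4.2; hot-rolled → XIV.4.2.2. Scheduled 3%. No special measure applies. → 3%.
Line B: aluminium → XIV.4; tubes → XIV.4.1; hot-rolled → XIV.4.1.3. Scheduled 13%. Isolde agreement on XIV.4.1.2: XIV.4.1.3 not covered. → 13%.
Line C: aluminium → XIV.4; flat-rolled → XIV.4.3; cold-drawn → XIV.4.3.1. Scheduled 15%. Selvast agreement on XIV.4.3: CTH not met. → 15%.
Line D: stainless steel → XIV.1; wire → XIV.1.1; clad → XIV.1.1.2. Scheduled 13%. No special measure applies. → 13%.
Line E: copper → XIV.3; in bars → XIV.3.2; clad → XIV.3.2.1. Scheduled 32%. No special measure applies. → 32%.
Sum: 3% + 13% + 15% + 13% + 32% = 76%.

76%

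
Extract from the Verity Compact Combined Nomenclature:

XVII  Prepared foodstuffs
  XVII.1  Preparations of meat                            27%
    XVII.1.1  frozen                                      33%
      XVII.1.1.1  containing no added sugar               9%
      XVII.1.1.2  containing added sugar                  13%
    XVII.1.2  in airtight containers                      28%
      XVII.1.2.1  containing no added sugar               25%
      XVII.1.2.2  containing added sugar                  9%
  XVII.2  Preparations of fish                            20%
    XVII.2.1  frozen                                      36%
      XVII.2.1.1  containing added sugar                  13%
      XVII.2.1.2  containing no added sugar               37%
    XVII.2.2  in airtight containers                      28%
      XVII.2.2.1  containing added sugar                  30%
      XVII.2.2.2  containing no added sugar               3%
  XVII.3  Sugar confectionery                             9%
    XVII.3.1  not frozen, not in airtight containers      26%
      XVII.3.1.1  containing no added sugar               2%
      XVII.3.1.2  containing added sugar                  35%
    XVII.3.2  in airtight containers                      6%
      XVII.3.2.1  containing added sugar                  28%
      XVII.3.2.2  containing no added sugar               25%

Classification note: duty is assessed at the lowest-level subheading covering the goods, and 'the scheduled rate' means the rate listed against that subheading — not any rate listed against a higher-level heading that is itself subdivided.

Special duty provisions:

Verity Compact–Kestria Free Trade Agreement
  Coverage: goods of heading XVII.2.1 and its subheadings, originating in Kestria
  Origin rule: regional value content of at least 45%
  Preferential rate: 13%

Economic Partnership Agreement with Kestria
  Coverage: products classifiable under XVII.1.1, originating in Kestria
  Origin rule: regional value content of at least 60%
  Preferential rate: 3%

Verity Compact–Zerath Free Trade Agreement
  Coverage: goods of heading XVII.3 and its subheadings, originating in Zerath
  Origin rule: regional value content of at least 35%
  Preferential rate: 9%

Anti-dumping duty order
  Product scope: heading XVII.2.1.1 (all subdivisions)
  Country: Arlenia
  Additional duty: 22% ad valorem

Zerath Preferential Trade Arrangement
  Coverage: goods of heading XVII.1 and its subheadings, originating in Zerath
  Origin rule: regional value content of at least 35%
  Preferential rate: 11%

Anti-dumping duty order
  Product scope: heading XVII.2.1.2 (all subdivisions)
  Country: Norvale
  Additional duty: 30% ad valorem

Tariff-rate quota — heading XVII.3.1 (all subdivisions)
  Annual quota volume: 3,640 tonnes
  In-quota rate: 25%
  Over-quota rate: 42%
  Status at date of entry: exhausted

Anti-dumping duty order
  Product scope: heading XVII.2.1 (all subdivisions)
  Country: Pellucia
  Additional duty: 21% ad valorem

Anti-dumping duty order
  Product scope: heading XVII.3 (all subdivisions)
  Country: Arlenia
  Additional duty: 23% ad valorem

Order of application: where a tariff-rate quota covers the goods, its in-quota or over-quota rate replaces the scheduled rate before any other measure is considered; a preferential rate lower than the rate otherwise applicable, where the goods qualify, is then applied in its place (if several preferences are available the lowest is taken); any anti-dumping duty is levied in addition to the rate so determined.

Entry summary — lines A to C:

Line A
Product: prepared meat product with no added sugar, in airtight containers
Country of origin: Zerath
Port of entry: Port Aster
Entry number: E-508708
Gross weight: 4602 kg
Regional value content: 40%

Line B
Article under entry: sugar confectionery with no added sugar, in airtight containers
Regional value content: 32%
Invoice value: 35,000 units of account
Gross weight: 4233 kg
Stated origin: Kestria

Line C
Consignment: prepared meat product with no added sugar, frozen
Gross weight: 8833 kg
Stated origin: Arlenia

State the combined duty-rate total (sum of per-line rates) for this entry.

45%

Line A: prepared meat product → XVII.1; in airtight containers → XVII.1.2; with no added sugar → XVII.1.2.1. Scheduled 25%. Zerath agreement on XVII.3: XVII.1.2.1 not covered; Zerath agreement on XVII.1: RVC ≥ 35% → 11% available; preferential 11%. → 11%.
Line B: sugar confectionery → XVII.3; in airtight containers → XVII.3.2; with no added sugar → XVII.3.2.2. Scheduled 25%. Kestria agreement on XVII.2.1: XVII.3.2.2 not covered; Kestria agreement on XVII.1.1: XVII.3.2.2 not covered. → 25%.
Line C: prepared meat product → XVII.1; frozen → XVII.1.1; with no added sugar → XVII.1.1.1. Scheduled 9%. No special measure applies. → 9%.
Sum: 11% + 25% + 9% = 45%.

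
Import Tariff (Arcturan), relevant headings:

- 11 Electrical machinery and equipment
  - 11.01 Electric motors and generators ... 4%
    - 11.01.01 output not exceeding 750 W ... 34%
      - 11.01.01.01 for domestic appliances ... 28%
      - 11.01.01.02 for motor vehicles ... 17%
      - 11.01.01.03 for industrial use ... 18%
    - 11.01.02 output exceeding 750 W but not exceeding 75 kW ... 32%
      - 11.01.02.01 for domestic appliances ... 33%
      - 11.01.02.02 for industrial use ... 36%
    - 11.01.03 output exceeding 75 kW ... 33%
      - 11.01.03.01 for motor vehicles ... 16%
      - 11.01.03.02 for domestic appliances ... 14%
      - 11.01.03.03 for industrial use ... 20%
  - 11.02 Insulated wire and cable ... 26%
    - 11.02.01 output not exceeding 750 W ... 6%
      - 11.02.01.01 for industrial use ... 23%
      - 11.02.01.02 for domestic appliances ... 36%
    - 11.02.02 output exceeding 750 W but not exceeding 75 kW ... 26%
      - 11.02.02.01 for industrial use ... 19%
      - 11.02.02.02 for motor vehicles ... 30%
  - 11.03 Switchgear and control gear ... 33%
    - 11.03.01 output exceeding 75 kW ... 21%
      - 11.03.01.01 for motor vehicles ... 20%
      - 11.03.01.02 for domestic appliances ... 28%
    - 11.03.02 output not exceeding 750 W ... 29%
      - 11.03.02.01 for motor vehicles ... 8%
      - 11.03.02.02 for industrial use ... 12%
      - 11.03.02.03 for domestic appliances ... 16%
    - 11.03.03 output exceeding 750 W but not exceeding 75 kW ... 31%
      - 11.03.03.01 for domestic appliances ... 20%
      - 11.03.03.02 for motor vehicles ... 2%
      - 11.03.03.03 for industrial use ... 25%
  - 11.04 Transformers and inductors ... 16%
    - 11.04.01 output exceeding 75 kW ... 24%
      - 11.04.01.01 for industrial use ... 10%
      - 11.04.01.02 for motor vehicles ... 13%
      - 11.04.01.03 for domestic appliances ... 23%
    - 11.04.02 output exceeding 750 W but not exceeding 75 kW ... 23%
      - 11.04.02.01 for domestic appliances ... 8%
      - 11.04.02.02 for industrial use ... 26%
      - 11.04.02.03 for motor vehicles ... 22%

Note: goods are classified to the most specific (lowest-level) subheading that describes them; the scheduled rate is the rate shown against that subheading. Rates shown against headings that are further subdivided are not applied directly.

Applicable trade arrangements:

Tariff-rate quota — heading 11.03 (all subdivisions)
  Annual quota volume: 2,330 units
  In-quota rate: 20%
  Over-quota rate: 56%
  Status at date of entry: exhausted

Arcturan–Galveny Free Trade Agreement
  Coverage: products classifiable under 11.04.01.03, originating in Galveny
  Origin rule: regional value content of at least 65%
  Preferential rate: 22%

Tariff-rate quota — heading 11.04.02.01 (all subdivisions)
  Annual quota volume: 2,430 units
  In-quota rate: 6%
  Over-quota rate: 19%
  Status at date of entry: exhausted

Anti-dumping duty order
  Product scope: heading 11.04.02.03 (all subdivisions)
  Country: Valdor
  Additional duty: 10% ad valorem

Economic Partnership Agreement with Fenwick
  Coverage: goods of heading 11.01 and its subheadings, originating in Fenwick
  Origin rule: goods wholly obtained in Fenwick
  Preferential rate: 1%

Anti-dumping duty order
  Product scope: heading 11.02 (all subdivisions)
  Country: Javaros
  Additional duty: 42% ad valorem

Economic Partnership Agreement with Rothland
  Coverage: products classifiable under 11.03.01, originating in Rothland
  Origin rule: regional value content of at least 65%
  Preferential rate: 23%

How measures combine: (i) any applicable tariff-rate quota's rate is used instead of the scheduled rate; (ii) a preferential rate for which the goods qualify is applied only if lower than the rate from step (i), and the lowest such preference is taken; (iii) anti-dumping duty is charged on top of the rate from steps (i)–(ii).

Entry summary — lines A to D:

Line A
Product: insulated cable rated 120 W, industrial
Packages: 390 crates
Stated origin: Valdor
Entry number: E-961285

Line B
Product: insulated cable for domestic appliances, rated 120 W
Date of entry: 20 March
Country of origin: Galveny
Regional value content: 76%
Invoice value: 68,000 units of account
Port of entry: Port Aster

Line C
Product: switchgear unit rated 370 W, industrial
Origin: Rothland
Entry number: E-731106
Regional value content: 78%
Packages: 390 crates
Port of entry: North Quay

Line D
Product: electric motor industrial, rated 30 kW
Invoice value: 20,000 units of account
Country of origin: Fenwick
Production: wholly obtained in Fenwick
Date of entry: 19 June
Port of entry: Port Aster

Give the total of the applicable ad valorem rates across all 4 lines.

Line A: insulated cable → 11.02; rated 120 W → 11.02.01; industrial → 11.02.01.01. Scheduled 23%. No special measure applies. → 23%.
Line B: insulated cable → 11.02; rated 120 W → 11.02.01; for domestic appliances → 11.02.01.02. Scheduled 36%. Galveny agreement on 11.04.01.03: 11.02.01.02 not covered. → 36%.
Line C: switchgear unit → 11.03; rated 370 W → 11.03.02; industrial → 11.03.02.02. Scheduled 12%. quota on 11.03 exhausted → over-quota 56%; Rothland agreement on 11.03.01: 11.03.02.02 not covered. → 56%.
Line D: electric motor → 11.01; rated 30 kW → 11.01.02; industrial → 11.01.02.02. Scheduled 36%. Fenwick agreement on 11.01: wholly obtained → 1% available; preferential 1%. → 1%.
Sum: 23% + 36% + 56% + 1% = 116%.

116%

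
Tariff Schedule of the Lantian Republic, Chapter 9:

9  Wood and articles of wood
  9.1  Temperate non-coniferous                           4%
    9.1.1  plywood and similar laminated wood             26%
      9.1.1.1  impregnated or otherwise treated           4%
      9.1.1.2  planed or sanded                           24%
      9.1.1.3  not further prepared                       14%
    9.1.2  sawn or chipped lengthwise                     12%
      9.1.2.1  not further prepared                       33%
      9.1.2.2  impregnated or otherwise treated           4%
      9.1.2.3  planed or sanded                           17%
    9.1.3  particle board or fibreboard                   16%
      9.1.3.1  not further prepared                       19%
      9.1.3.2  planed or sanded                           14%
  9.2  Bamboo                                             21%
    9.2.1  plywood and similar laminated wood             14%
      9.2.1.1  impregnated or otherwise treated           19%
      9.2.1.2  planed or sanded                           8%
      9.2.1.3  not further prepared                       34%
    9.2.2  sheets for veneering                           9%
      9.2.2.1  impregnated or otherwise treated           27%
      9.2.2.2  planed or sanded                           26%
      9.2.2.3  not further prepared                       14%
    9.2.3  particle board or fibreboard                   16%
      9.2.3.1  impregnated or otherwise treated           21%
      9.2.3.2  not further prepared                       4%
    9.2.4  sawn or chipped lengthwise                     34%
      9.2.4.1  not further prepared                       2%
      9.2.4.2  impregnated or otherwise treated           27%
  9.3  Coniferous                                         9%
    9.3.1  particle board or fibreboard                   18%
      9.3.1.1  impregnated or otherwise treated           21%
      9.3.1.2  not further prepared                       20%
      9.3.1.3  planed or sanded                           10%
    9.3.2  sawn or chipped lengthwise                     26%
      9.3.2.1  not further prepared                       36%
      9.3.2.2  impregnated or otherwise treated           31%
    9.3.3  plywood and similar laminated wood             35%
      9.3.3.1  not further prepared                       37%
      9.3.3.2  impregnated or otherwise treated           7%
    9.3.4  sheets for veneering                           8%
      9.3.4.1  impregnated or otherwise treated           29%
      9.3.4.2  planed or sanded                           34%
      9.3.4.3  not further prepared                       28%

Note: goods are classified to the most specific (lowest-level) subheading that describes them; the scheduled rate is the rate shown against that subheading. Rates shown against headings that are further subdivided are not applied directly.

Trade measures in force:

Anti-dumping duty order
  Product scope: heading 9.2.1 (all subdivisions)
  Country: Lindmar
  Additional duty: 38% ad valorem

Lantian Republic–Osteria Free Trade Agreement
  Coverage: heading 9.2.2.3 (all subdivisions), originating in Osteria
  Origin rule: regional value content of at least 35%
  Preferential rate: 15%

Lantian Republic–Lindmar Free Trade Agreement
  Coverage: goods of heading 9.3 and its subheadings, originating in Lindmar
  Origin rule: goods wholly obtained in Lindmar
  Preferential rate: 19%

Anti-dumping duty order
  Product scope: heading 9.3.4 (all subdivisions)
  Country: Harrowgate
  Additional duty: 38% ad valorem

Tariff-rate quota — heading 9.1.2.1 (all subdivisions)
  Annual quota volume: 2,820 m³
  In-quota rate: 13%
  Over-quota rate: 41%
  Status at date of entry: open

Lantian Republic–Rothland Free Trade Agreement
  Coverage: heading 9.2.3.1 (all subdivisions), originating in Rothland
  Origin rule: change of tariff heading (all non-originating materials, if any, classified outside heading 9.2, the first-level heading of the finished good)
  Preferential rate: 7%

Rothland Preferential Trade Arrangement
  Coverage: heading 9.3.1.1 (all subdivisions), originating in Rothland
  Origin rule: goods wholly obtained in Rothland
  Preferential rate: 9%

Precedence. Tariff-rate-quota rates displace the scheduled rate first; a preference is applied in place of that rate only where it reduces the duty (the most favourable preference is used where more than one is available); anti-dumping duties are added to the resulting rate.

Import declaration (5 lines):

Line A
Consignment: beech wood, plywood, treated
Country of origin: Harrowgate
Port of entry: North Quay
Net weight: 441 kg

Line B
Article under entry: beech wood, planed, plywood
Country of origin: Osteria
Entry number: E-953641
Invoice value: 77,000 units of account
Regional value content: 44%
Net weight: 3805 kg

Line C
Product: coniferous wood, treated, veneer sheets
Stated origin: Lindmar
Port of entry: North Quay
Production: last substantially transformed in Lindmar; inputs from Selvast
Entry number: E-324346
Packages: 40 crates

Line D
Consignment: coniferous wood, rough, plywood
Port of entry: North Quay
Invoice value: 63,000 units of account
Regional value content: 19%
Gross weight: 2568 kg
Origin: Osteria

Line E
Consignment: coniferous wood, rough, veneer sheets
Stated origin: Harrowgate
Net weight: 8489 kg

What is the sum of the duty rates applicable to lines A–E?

Line A: beech → 9.1; plywood → 9.1.1; treated → 9.1.1.1. Scheduled 4%. No special measure applies. → 4%.
Line B: beech → 9.1; plywood → 9.1.1; planed → 9.1.1.2. Scheduled 24%. Osteria agreement on 9.2.2.3: 9.1.1.2 not covered. → 24%.
Line C: coniferous → 9.3; veneer sheets → 9.3.4; treated → 9.3.4.1. Scheduled 29%. Lindmar agreement on 9.3: not wholly obtained. → 29%.
Line D: coniferous → 9.3; plywood → 9.3.3; rough → 9.3.3.1. Scheduled 37%. Osteria agreement on 9.2.2.3: 9.3.3.1 not covered. → 37%.
Line E: coniferous → 9.3; veneer sheets → 9.3.4; rough → 9.3.4.3. Scheduled 28%. anti-dumping (Harrowgate, 9.3.4): +38%; total 28% + 38% = 66%. → 66%.
Sum: 4% + 24% + 29% + 37% + 66% = 160%.

160%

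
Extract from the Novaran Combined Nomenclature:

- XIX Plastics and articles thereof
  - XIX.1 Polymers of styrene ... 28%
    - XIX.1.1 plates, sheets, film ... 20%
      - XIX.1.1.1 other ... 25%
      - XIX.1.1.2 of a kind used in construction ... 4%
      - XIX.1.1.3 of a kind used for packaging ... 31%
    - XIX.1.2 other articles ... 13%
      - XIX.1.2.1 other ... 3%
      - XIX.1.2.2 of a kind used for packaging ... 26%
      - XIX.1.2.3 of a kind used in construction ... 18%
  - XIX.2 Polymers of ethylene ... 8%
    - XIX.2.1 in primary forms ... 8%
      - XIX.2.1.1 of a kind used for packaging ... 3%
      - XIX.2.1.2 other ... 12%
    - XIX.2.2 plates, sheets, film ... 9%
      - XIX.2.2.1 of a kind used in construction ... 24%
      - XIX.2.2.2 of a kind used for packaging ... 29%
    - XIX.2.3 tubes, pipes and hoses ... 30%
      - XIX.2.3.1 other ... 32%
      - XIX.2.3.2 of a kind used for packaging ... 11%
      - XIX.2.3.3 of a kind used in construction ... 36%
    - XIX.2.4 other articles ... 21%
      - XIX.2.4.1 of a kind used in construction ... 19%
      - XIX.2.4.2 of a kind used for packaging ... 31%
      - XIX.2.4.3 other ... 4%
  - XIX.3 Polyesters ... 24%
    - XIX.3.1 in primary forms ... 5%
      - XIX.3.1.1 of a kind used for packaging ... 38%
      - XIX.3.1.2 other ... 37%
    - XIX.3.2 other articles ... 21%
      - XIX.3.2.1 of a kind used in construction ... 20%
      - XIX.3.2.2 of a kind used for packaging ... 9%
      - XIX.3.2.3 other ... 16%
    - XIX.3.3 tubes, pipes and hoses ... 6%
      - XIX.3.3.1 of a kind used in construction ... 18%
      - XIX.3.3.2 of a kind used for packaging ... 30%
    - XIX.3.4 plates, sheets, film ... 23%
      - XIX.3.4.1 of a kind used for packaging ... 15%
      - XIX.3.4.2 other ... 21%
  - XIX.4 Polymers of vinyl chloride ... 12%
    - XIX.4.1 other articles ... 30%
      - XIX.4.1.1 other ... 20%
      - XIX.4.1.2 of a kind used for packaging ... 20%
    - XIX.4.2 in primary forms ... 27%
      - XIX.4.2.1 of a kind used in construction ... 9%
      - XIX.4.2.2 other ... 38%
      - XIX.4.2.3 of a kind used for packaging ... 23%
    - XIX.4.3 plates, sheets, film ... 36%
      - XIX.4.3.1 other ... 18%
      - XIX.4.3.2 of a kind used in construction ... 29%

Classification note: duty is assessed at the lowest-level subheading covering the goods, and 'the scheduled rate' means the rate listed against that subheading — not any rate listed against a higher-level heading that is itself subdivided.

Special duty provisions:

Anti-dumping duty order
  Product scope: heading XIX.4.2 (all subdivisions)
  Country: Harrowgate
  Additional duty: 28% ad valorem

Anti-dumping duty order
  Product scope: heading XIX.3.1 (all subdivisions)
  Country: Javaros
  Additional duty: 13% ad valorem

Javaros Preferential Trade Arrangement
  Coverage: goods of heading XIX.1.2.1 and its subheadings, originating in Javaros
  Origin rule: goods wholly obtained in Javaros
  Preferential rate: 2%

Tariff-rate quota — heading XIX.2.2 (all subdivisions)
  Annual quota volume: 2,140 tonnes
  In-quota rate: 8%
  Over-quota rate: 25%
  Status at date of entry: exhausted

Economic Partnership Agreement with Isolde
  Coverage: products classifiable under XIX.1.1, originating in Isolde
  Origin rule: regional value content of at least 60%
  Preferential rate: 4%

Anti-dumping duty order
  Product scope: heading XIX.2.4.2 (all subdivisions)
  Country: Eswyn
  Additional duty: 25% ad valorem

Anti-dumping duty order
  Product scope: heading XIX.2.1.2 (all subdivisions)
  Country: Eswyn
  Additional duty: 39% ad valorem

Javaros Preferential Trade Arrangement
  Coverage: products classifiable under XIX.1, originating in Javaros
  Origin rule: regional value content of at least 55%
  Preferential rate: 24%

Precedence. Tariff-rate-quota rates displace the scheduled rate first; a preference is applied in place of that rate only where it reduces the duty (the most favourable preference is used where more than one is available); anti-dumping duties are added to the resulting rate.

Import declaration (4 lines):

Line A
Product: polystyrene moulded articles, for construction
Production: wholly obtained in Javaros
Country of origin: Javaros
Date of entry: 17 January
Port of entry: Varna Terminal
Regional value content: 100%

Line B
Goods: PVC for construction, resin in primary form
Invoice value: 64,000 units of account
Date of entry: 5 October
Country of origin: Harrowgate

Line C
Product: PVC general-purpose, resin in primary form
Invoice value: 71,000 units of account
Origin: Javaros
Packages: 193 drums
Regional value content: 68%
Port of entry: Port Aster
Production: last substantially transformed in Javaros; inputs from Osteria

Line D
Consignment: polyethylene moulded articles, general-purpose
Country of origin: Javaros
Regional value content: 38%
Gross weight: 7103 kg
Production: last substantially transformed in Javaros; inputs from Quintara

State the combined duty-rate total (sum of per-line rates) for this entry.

Line A: polystyrene → XIX.1; moulded articles → XIX.1.2; for construction → XIX.1.2.3. Scheduled 18%. Javaros agreement on XIX.1.2.1: XIX.1.2.3 not covered; Javaros agreement on XIX.1: RVC ≥ 55% → 24% available; preference 24% not lower than 18% → no reduction. → 18%.
Line B: PVC → XIX.4; resin in primary form → XIX.4.2; for construction → XIX.4.2.1. Scheduled 9%. anti-dumping (Harrowgate, XIX.4.2): +28%; total 9% + 28% = 37%. → 37%.
Line C: PVC → XIX.4; resin in primary form → XIX.4.2; general-purpose → XIX.4.2.2. Scheduled 38%. Javaros agreement on XIX.1.2.1: XIX.4.2.2 not covered; Javaros agreement on XIX.1: XIX.4.2.2 not covered. → 38%.
Line D: polyethylene → XIX.2; moulded articles → XIX.2.4; general-purpose → XIX.2.4.3. Scheduled 4%. Javaros agreement on XIX.1.2.1: XIX.2.4.3 not covered; Javaros agreement on XIX.1: XIX.2.4.3 not covered. → 4%.
Sum: 18% + 37% + 38% + 4% = 97%.

97%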